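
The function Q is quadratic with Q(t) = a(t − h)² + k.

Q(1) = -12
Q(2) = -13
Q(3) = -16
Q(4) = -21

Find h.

First differences -1, -3, -5; second difference -2 = 2a, so a = -1.
Expanding, the t-coefficient is −2ah = 2h; matching it to the data gives h = 1, and then k = -12.
So Q(t) = -1(t − 1)² − 12.
Hence h = 1.

1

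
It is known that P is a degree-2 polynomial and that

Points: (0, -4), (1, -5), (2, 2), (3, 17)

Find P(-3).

47

Write P(x) = ax² + bx + c; the 4 given values yield a linear system in the 3 coefficients.
Solving, P(x) = 4x² - 5x - 4.
Then P(-3) = 47.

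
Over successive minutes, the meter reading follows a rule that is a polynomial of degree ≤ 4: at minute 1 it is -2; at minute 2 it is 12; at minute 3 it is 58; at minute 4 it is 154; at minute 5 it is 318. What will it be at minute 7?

Write the value at n as s(n).
First differences: 14, 46, 96, 164. Second differences: 32, 50, 68. Third differences: 18, 18.
Level-3 differences are constant, so s has degree 3.
Fitting a degree-3 polynomial gives s(n) = 3n³ - 2n² - n - 2.
Then s(7) = 922.

922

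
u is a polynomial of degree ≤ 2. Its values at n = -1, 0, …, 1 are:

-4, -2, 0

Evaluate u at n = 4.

6

First differences: 2, 2.
Level-1 differences are constant, so u has degree 1.
Fitting a degree-1 polynomial gives u(n) = 2n - 2.
Then u(4) = 6.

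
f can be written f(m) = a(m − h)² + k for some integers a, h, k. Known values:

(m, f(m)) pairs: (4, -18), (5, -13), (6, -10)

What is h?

7

First differences 5, 3; second difference -2 = 2a, so a = -1.
Expanding, the m-coefficient is −2ah = 2h; matching it to the data gives h = 7, and then k = -9.
So f(m) = -1(m − 7)² − 9.
Hence h = 7.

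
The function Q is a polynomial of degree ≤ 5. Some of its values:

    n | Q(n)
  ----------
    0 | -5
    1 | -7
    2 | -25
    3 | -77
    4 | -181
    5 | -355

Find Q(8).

-1477

First differences: -2, -18, -52, -104, -174. Second differences: -16, -34, -52, -70. Third differences: -18, -18, -18.
Level-3 differences are constant, so Q has degree 3.
Fitting a degree-3 polynomial gives Q(n) = -3n³ + n² - 5.
Then Q(8) = -1477.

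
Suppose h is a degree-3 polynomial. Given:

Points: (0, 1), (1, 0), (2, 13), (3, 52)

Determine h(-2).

-3

Write h(t) = at³ + bt² + ct + d; the 4 given values yield a linear system in the 4 coefficients.
Solving, h(t) = 2t³ + t² - 4t + 1.
Then h(-2) = -3.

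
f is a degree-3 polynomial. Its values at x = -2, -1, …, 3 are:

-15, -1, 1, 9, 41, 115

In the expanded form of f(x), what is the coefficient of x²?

First differences: 14, 2, 8, 32, 74. Second differences: -12, 6, 24, 42. Third differences: 18, 18, 18.
Level-3 differences are constant, so f has degree 3.
Fitting a degree-3 polynomial gives f(x) = 3x³ + 3x² + 2x + 1.
The coefficient of x² is 3.

3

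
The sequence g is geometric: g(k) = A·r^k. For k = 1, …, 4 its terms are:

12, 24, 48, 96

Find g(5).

Consecutive ratio: 24/12 = 2, and 48/24 = 2, so r = 2.
Then A·2^1 = 12 gives A = 6, and g(k) = 6·2^k.
g(5) = 6·2^5 = 192.

192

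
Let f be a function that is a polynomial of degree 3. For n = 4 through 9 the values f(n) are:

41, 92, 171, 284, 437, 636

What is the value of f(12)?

Write f(n) = an³ + bn² + cn + d; the 6 given values yield a linear system in the 4 coefficients.
Solving, f(n) = n³ - n² - n - 3.
Then f(12) = 1569.

1569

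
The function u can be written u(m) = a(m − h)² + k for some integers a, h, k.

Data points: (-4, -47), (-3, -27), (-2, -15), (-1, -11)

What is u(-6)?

First differences 20, 12, 4; second difference -8 = 2a, so a = -4.
Expanding, the m-coefficient is −2ah = 8h; matching it to the data gives h = -1, and then k = -11.
So u(m) = -4(m + 1)² − 11.
u(-6) = -4·(-5)² − 11 = -111.

-111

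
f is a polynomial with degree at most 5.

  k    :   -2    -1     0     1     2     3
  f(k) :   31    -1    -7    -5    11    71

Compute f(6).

1175

First differences: -32, -6, 2, 16, 60. Second differences: 26, 8, 14, 44. Third differences: -18, 6, 30. Fourth differences: 24, 24.
Level-4 differences are constant, so f has degree 4.
Fitting a degree-4 polynomial gives f(k) = k^4 - k³ + 3k² - k - 7.
Then f(6) = 1175.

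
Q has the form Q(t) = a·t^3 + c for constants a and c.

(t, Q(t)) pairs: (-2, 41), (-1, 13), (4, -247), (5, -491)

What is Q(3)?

From Q(-2) = 41 and Q(-1) = 13: -8a + c = 41 and -1a + c = 13.
Subtracting: 7a = -28, so a = -4; then c = 41 − (-4)·(-8) = 9.
So Q(t) = -4t³ + 9, and Q(3) = -99.

-99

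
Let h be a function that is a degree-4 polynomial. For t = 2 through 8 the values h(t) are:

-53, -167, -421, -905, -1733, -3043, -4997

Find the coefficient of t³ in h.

-1

First differences: -114, -254, -484, -828, -1310, -1954. Second differences: -140, -230, -344, -482, -644. Third differences: -90, -114, -138, -162. Fourth differences: -24, -24, -24.
Level-4 differences are constant, so h has degree 4.
Fitting a degree-4 polynomial gives h(t) = -t^4 - t³ - 6t² - 5.
The coefficient of t³ is -1.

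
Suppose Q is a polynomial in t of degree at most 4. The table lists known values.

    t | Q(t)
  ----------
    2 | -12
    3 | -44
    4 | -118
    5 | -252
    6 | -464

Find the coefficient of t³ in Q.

Write Q(t) = at^4 + bt³ + ct² + dt + e; the 5 given values yield a linear system in the 5 coefficients.
Solving, the leading coefficient vanishes, and Q(t) = -3t³ + 6t² - 5t - 2.
The coefficient of t³ is -3.

-3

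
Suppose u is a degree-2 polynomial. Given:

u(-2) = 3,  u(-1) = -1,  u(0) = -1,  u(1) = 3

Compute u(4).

39

First differences: -4, 0, 4. Second differences: 4, 4.
Level-2 differences are constant, so u has degree 2.
Fitting a degree-2 polynomial gives u(k) = 2k² + 2k - 1.
Then u(4) = 39.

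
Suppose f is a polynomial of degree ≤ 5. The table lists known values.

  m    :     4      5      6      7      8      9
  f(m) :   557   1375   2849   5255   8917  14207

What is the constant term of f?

Write f(m) = am^5 + bm^4 + cm³ + dm² + em + p; the 6 given values yield a linear system in the 6 coefficients.
Solving, the leading coefficient vanishes, and f(m) = 2m^4 + 2m³ - 4m² - 6m + 5.
The constant term is f(0) = 5.

5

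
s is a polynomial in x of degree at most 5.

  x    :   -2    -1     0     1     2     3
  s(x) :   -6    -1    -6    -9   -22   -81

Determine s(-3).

-57

First differences: 5, -5, -3, -13, -59. Second differences: -10, 2, -10, -46. Third differences: 12, -12, -36. Fourth differences: -24, -24.
Level-4 differences are constant, so s has degree 4.
Fitting a degree-4 polynomial gives s(x) = -x^4 + 2x² - 4x - 6.
Then s(-3) = -57.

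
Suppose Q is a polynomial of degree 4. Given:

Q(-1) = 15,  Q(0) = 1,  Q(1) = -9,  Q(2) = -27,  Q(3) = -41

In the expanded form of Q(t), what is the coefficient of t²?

Write Q(t) = at^4 + bt³ + ct² + dt + e; the 5 given values yield a linear system in the 5 coefficients.
Solving, Q(t) = t^4 - 4t³ + t² - 8t + 1.
The coefficient of t² is 1.

1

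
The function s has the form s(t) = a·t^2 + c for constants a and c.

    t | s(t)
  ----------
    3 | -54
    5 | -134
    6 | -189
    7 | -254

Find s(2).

-29

From s(3) = -54 and s(5) = -134: 9a + c = -54 and 25a + c = -134.
Subtracting: 16a = -80, so a = -5; then c = -54 − (-5)·9 = -9.
So s(t) = -5t² − 9, and s(2) = -29.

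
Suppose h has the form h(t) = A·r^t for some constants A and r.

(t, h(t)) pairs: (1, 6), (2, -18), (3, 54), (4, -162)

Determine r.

Consecutive ratio: -18/6 = -3, and 54/(-18) = -3, so r = -3.
Then A·(-3)^1 = 6 gives A = -2, and h(t) = -2·(-3)^t.

-3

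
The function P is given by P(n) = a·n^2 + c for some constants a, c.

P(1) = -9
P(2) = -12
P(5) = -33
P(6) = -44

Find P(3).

-17

From P(1) = -9 and P(2) = -12: 1a + c = -9 and 4a + c = -12.
Subtracting: 3a = -3, so a = -1; then c = -9 − (-1)·1 = -8.
So P(n) = -1n² − 8, and P(3) = -17.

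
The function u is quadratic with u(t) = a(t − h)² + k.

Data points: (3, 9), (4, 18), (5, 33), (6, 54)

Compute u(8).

114

First differences 9, 15, 21; second difference 6 = 2a, so a = 3.
Expanding, the t-coefficient is −2ah = -6h; matching it to the data gives h = 2, and then k = 6.
So u(t) = 3(t − 2)² + 6.
u(8) = 3·6² + 6 = 114.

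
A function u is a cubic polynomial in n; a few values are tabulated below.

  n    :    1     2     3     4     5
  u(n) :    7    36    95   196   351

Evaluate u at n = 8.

1260

First differences: 29, 59, 101, 155. Second differences: 30, 42, 54. Third differences: 12, 12.
Level-3 differences are constant, so u has degree 3.
Fitting a degree-3 polynomial gives u(n) = 2n³ + 3n² + 6n - 4.
Then u(8) = 1260.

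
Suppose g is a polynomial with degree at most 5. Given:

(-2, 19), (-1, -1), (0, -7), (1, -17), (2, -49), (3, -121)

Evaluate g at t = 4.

-251

Write g(t) = at^5 + bt^4 + ct³ + dt² + et + p; the 6 given values yield a linear system in the 6 coefficients.
Solving, the top 2 coefficients vanish, and g(t) = -3t³ - 2t² - 5t - 7.
Then g(4) = -251.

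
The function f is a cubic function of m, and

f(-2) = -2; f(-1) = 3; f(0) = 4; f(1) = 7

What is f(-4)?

Write f(m) = am³ + bm² + cm + d; the 4 given values yield a linear system in the 4 coefficients.
Solving, f(m) = m³ + m² + m + 4.
Then f(-4) = -48.

-48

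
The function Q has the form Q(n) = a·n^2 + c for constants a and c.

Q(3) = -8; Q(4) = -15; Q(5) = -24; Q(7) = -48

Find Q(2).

-3

From Q(3) = -8 and Q(4) = -15: 9a + c = -8 and 16a + c = -15.
Subtracting: 7a = -7, so a = -1; then c = -8 − (-1)·9 = 1.
So Q(n) = -1n² + 1, and Q(2) = -3.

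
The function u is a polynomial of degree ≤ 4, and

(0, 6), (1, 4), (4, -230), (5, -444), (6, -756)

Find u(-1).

Write u(m) = am^4 + bm³ + cm² + dm + e; the 5 given values yield a linear system in the 5 coefficients.
Solving, the leading coefficient vanishes, and u(m) = -3m³ - 4m² + 5m + 6.
Then u(-1) = 0.

0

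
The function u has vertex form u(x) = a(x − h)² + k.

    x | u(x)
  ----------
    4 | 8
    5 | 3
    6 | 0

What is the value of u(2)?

24

First differences -5, -3; second difference 2 = 2a, so a = 1.
Expanding, the x-coefficient is −2ah = -2h; matching it to the data gives h = 7, and then k = -1.
So u(x) = 1(x − 7)² − 1.
u(2) = 1·(-5)² − 1 = 24.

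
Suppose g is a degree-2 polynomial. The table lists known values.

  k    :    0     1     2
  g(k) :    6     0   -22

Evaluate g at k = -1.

Write g(k) = ak² + bk + c; the 3 given values yield a linear system in the 3 coefficients.
Solving, g(k) = -8k² + 2k + 6.
Then g(-1) = -4.

-4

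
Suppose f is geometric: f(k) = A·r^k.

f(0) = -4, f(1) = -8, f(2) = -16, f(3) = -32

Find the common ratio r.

2

Consecutive ratio: -8/(-4) = 2, and -16/(-8) = 2, so r = 2.
Then A·2^0 = -4 gives A = -4, and f(k) = -4·2^k.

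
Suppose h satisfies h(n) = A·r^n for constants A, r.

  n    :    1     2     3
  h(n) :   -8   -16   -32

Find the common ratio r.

Consecutive ratio: -16/(-8) = 2, and -32/(-16) = 2, so r = 2.
Then A·2^1 = -8 gives A = -4, and h(n) = -4·2^n.

2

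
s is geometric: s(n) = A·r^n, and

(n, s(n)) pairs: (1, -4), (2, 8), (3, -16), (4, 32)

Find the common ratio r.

Consecutive ratio: 8/(-4) = -2, and -16/8 = -2, so r = -2.
Then A·(-2)^1 = -4 gives A = 2, and s(n) = 2·(-2)^n.

-2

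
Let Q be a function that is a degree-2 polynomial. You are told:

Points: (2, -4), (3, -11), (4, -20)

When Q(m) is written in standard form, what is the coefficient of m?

-2

Write Q(m) = am² + bm + c; the 3 given values yield a linear system in the 3 coefficients.
Solving, Q(m) = -m² - 2m + 4.
The coefficient of m is -2.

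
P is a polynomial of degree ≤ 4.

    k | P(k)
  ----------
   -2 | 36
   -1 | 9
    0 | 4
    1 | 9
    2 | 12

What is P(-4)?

First differences: -27, -5, 5, 3. Second differences: 22, 10, -2. Third differences: -12, -12.
Level-3 differences are constant, so P has degree 3.
Fitting a degree-3 polynomial gives P(k) = -2k³ + 5k² + 2k + 4.
Then P(-4) = 204.

204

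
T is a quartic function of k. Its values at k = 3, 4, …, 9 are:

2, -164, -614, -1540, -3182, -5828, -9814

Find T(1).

10

First differences: -166, -450, -926, -1642, -2646, -3986. Second differences: -284, -476, -716, -1004, -1340. Third differences: -192, -240, -288, -336. Fourth differences: -48, -48, -48.
Level-4 differences are constant, so T has degree 4.
Fitting a degree-4 polynomial gives T(k) = -2k^4 + 4k³ + 4k² + 8k - 4.
Then T(1) = 10.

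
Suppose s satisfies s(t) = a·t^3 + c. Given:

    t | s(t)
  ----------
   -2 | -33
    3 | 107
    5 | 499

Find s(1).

From s(-2) = -33 and s(3) = 107: -8a + c = -33 and 27a + c = 107.
Subtracting: 35a = 140, so a = 4; then c = -33 − 4·(-8) = -1.
So s(t) = 4t³ − 1, and s(1) = 3.

3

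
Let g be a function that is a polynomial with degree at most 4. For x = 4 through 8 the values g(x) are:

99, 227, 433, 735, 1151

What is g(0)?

7

Write g(x) = ax^4 + bx³ + cx² + dx + e; the 5 given values yield a linear system in the 5 coefficients.
Solving, the leading coefficient vanishes, and g(x) = 3x³ - 6x² - x + 7.
The constant term is g(0) = 7.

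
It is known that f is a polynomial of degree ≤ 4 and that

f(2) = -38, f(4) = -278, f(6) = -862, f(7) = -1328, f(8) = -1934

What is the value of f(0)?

Write f(n) = an^4 + bn³ + cn² + dn + e; the 5 given values yield a linear system in the 5 coefficients.
Solving, the leading coefficient vanishes, and f(n) = -3n³ - 7n² + 6n + 2.
Then f(0) = 2.

2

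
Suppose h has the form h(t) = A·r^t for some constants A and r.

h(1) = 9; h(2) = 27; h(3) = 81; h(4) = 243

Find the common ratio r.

3

Consecutive ratio: 27/9 = 3, and 81/27 = 3, so r = 3.
Then A·3^1 = 9 gives A = 3, and h(t) = 3·3^t.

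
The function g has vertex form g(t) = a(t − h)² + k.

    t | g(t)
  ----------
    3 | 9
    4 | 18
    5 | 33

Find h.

2

First differences 9, 15; second difference 6 = 2a, so a = 3.
Expanding, the t-coefficient is −2ah = -6h; matching it to the data gives h = 2, and then k = 6.
So g(t) = 3(t − 2)² + 6.
Hence h = 2.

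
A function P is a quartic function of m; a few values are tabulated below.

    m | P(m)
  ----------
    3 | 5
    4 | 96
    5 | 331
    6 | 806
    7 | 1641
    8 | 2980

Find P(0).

First differences: 91, 235, 475, 835, 1339. Second differences: 144, 240, 360, 504. Third differences: 96, 120, 144. Fourth differences: 24, 24.
Level-4 differences are constant, so P has degree 4.
Fitting a degree-4 polynomial gives P(m) = m^4 - 2m³ - m² - 3m - 4.
Then P(0) = -4.

-4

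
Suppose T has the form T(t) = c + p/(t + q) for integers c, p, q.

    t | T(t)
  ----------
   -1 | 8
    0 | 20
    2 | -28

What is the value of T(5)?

(T(t) − c)(t + q) = p for each data point; the three points give a linear system in c and q, then p follows.
Solving: c = -4, q = -1, p = -24, so T(t) = -4 − 24/(t − 1).
Then T(5) = -4 − 24/4 = -10.

-10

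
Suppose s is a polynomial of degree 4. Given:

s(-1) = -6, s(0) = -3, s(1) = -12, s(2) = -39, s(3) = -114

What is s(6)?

-1287

Write s(n) = an^4 + bn³ + cn² + dn + e; the 5 given values yield a linear system in the 5 coefficients.
Solving, s(n) = -n^4 + n³ - 5n² - 4n - 3.
Then s(6) = -1287.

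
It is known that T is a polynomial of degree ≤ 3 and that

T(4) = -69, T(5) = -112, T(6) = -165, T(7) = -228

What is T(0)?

Write T(m) = am³ + bm² + cm + d; the 4 given values yield a linear system in the 4 coefficients.
Solving, the leading coefficient vanishes, and T(m) = -5m² + 2m + 3.
The constant term is T(0) = 3.

3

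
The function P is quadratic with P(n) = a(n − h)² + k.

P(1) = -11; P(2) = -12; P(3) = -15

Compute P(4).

First differences -1, -3; second difference -2 = 2a, so a = -1.
Expanding, the n-coefficient is −2ah = 2h; matching it to the data gives h = 1, and then k = -11.
So P(n) = -1(n − 1)² − 11.
P(4) = -1·3² − 11 = -20.

-20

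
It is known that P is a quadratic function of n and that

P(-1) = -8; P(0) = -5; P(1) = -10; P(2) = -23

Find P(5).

-110

First differences: 3, -5, -13. Second differences: -8, -8.
Level-2 differences are constant, so P has degree 2.
Fitting a degree-2 polynomial gives P(n) = -4n² - n - 5.
Then P(5) = -110.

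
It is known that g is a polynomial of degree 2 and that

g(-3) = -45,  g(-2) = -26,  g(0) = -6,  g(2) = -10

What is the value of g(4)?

Write g(k) = ak² + bk + c; the 4 given values yield a linear system in the 3 coefficients.
Solving, g(k) = -3k² + 4k - 6.
Then g(4) = -38.

-38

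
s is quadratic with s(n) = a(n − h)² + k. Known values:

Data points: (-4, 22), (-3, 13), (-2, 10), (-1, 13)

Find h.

First differences -9, -3, 3; second difference 6 = 2a, so a = 3.
Expanding, the n-coefficient is −2ah = -6h; matching it to the data gives h = -2, and then k = 10.
So s(n) = 3(n + 2)² + 10.
Hence h = -2.

-2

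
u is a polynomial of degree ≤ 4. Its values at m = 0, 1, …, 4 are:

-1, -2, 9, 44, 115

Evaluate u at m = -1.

0

First differences: -1, 11, 35, 71. Second differences: 12, 24, 36. Third differences: 12, 12.
Level-3 differences are constant, so u has degree 3.
Fitting a degree-3 polynomial gives u(m) = 2m³ - 3m - 1.
Then u(-1) = 0.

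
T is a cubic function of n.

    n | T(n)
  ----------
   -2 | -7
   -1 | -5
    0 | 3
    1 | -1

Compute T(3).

Write T(n) = an³ + bn² + cn + d; the 4 given values yield a linear system in the 4 coefficients.
Solving, T(n) = -3n³ - 6n² + 5n + 3.
Then T(3) = -117.

-117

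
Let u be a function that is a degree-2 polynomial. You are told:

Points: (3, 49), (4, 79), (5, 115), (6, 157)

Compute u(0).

-5

Write u(m) = am² + bm + c; the 4 given values yield a linear system in the 3 coefficients.
Solving, u(m) = 3m² + 9m - 5.
Then u(0) = -5.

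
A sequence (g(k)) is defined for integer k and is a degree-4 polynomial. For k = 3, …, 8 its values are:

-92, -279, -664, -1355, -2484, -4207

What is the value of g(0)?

First differences: -187, -385, -691, -1129, -1723. Second differences: -198, -306, -438, -594. Third differences: -108, -132, -156. Fourth differences: -24, -24.
Level-4 differences are constant, so g has degree 4.
Fitting a degree-4 polynomial gives g(k) = -k^4 - 2k² + 2k + 1.
Then g(0) = 1.

1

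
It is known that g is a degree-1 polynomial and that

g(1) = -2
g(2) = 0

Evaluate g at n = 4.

4

Write g(n) = an + b; the 2 given values yield a linear system in the 2 coefficients.
Solving, g(n) = 2n - 4.
Then g(4) = 4.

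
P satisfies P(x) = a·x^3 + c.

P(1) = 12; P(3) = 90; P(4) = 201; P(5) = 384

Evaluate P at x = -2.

-15

From P(1) = 12 and P(3) = 90: 1a + c = 12 and 27a + c = 90.
Subtracting: 26a = 78, so a = 3; then c = 12 − 3·1 = 9.
So P(x) = 3x³ + 9, and P(-2) = -15.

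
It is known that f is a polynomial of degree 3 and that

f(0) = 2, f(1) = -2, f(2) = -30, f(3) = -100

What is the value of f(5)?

Write f(k) = ak³ + bk² + ck + d; the 4 given values yield a linear system in the 4 coefficients.
Solving, f(k) = -3k³ - 3k² + 2k + 2.
Then f(5) = -438.

-438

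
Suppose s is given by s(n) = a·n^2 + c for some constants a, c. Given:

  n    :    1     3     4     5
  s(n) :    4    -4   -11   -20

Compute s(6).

From s(1) = 4 and s(3) = -4: 1a + c = 4 and 9a + c = -4.
Subtracting: 8a = -8, so a = -1; then c = 4 − (-1)·1 = 5.
So s(n) = -1n² + 5, and s(6) = -31.

-31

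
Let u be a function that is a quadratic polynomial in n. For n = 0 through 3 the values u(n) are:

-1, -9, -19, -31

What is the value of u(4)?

-45

Write u(n) = an² + bn + c; the 4 given values yield a linear system in the 3 coefficients.
Solving, u(n) = -n² - 7n - 1.
Then u(4) = -45.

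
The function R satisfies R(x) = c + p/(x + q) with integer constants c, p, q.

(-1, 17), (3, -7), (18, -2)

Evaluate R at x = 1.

-19

(R(x) − c)(x + q) = p for each data point; the three points give a linear system in c and q, then p follows.
Solving: c = -1, q = 0, p = -18, so R(x) = -1 − 18/(x + 0).
Then R(1) = -1 − 18/1 = -19.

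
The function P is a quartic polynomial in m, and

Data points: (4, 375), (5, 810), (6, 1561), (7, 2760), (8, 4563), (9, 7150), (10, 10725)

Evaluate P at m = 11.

First differences: 435, 751, 1199, 1803, 2587, 3575. Second differences: 316, 448, 604, 784, 988. Third differences: 132, 156, 180, 204. Fourth differences: 24, 24, 24.
Level-4 differences are constant, so P has degree 4.
Extending the table by one column gives the next first difference 4791, so P(11) = 10725 + 4791 = 15516.

15516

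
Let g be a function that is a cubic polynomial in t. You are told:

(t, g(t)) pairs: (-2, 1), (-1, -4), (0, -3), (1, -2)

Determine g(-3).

Write g(t) = at³ + bt² + ct + d; the 4 given values yield a linear system in the 4 coefficients.
Solving, g(t) = -t³ + 2t - 3.
Then g(-3) = 18.

18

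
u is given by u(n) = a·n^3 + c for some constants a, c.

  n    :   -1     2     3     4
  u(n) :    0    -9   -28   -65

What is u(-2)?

From u(-1) = 0 and u(2) = -9: -1a + c = 0 and 8a + c = -9.
Subtracting: 9a = -9, so a = -1; then c = 0 − (-1)·(-1) = -1.
So u(n) = -1n³ − 1, and u(-2) = 7.

7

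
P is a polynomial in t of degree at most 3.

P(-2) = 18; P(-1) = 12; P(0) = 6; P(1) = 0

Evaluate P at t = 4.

First differences: -6, -6, -6.
Level-1 differences are constant, so P has degree 1.
Fitting a degree-1 polynomial gives P(t) = -6t + 6.
Then P(4) = -18.

-18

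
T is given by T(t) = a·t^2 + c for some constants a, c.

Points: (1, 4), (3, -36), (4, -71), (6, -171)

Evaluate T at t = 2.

From T(1) = 4 and T(3) = -36: 1a + c = 4 and 9a + c = -36.
Subtracting: 8a = -40, so a = -5; then c = 4 − (-5)·1 = 9.
So T(t) = -5t² + 9, and T(2) = -11.

-11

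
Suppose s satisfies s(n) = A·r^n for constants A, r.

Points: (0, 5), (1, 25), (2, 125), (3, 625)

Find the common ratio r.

Consecutive ratio: 25/5 = 5, and 125/25 = 5, so r = 5.
Then A·5^0 = 5 gives A = 5, and s(n) = 5·5^n.

5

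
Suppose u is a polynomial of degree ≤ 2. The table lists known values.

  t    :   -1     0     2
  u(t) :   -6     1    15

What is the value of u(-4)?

-27

Write u(t) = at² + bt + c; the 3 given values yield a linear system in the 3 coefficients.
Solving, the leading coefficient vanishes, and u(t) = 7t + 1.
Then u(-4) = -27.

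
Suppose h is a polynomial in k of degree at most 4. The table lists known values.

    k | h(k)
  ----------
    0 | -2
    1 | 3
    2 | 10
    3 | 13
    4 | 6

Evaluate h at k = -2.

First differences: 5, 7, 3, -7. Second differences: 2, -4, -10. Third differences: -6, -6.
Level-3 differences are constant, so h has degree 3.
Fitting a degree-3 polynomial gives h(k) = -k³ + 4k² + 2k - 2.
Then h(-2) = 18.

18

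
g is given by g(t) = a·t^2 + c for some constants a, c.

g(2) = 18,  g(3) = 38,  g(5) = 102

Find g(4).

From g(2) = 18 and g(3) = 38: 4a + c = 18 and 9a + c = 38.
Subtracting: 5a = 20, so a = 4; then c = 18 − 4·4 = 2.
So g(t) = 4t² + 2, and g(4) = 66.

66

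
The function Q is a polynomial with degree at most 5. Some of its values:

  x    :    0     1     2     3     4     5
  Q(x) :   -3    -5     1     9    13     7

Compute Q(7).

First differences: -2, 6, 8, 4, -6. Second differences: 8, 2, -4, -10. Third differences: -6, -6, -6.
Level-3 differences are constant, so Q has degree 3.
Fitting a degree-3 polynomial gives Q(x) = -x³ + 7x² - 8x - 3.
Then Q(7) = -59.

-59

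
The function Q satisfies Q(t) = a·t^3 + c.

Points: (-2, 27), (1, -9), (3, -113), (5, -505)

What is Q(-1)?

-1

From Q(-2) = 27 and Q(1) = -9: -8a + c = 27 and 1a + c = -9.
Subtracting: 9a = -36, so a = -4; then c = 27 − (-4)·(-8) = -5.
So Q(t) = -4t³ − 5, and Q(-1) = -1.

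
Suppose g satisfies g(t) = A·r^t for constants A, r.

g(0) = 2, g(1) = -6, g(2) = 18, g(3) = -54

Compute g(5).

Consecutive ratio: -6/2 = -3, and 18/(-6) = -3, so r = -3.
Then A·(-3)^0 = 2 gives A = 2, and g(t) = 2·(-3)^t.
g(5) = 2·(-3)^5 = -486.

-486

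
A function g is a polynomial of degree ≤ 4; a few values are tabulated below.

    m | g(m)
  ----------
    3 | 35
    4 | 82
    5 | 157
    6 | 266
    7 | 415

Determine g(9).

857

Write g(m) = am^4 + bm³ + cm² + dm + e; the 5 given values yield a linear system in the 5 coefficients.
Solving, the leading coefficient vanishes, and g(m) = m³ + 2m² - 4m + 2.
Then g(9) = 857.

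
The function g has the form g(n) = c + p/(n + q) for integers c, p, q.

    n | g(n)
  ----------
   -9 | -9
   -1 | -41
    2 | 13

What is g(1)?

31

(g(n) − c)(n + q) = p for each data point; the three points give a linear system in c and q, then p follows.
Solving: c = -5, q = 0, p = 36, so g(n) = -5 + 36/(n + 0).
Then g(1) = -5 + 36/1 = 31.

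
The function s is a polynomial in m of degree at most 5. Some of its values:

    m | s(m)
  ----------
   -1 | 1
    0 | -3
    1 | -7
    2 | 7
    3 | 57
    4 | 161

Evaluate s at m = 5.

First differences: -4, -4, 14, 50, 104. Second differences: 0, 18, 36, 54. Third differences: 18, 18, 18.
Level-3 differences are constant, so s has degree 3.
Fitting a degree-3 polynomial gives s(m) = 3m³ - 7m - 3.
Then s(5) = 337.

337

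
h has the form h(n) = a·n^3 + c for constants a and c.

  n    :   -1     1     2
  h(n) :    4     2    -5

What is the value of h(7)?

From h(-1) = 4 and h(1) = 2: -1a + c = 4 and 1a + c = 2.
Subtracting: 2a = -2, so a = -1; then c = 4 − (-1)·(-1) = 3.
So h(n) = -1n³ + 3, and h(7) = -340.

-340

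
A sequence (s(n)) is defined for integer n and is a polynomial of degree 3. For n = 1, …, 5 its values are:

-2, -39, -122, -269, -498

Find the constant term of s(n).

First differences: -37, -83, -147, -229. Second differences: -46, -64, -82. Third differences: -18, -18.
Level-3 differences are constant, so s has degree 3.
Fitting a degree-3 polynomial gives s(n) = -3n³ - 5n² - n + 7.
The constant term is s(0) = 7.

7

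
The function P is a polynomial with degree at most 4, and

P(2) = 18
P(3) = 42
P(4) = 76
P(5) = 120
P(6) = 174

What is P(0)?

0

First differences: 24, 34, 44, 54. Second differences: 10, 10, 10.
Level-2 differences are constant, so P has degree 2.
Fitting a degree-2 polynomial gives P(k) = 5k² - k.
The constant term is P(0) = 0.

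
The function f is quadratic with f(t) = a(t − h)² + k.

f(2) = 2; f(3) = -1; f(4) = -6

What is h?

1

First differences -3, -5; second difference -2 = 2a, so a = -1.
Expanding, the t-coefficient is −2ah = 2h; matching it to the data gives h = 1, and then k = 3.
So f(t) = -1(t − 1)² + 3.
Hence h = 1.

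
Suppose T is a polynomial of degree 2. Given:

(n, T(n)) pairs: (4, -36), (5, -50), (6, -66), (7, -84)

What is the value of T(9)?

First differences: -14, -16, -18. Second differences: -2, -2.
Level-2 differences are constant, so T has degree 2.
Fitting a degree-2 polynomial gives T(n) = -n² - 5n.
Then T(9) = -126.

-126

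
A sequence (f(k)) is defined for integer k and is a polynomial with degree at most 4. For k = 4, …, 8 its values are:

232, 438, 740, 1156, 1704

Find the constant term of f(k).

Write f(k) = ak^4 + bk³ + ck² + dk + e; the 5 given values yield a linear system in the 5 coefficients.
Solving, the leading coefficient vanishes, and f(k) = 3k³ + 3k² - 4k + 8.
The constant term is f(0) = 8.

8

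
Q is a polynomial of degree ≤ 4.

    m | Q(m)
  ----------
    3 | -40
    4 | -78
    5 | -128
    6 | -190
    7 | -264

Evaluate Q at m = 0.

2

First differences: -38, -50, -62, -74. Second differences: -12, -12, -12.
Level-2 differences are constant, so Q has degree 2.
Fitting a degree-2 polynomial gives Q(m) = -6m² + 4m + 2.
Then Q(0) = 2.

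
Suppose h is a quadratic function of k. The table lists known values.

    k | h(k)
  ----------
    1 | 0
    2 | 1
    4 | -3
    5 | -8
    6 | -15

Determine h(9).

-48

Write h(k) = ak² + bk + c; the 5 given values yield a linear system in the 3 coefficients.
Solving, h(k) = -k² + 4k - 3.
Then h(9) = -48.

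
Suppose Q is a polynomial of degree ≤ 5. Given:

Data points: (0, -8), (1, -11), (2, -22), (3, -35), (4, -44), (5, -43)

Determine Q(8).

First differences: -3, -11, -13, -9, 1. Second differences: -8, -2, 4, 10. Third differences: 6, 6, 6.
Level-3 differences are constant, so Q has degree 3.
Fitting a degree-3 polynomial gives Q(x) = x³ - 7x² + 3x - 8.
Then Q(8) = 80.

80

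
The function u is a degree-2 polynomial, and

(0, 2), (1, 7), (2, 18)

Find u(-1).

Write u(n) = an² + bn + c; the 3 given values yield a linear system in the 3 coefficients.
Solving, u(n) = 3n² + 2n + 2.
Then u(-1) = 3.

3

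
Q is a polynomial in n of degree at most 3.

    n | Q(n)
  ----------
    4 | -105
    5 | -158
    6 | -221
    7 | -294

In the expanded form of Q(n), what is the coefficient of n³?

First differences: -53, -63, -73. Second differences: -10, -10.
Level-2 differences are constant, so Q has degree 2.
Fitting a degree-2 polynomial gives Q(n) = -5n² - 8n + 7.
The coefficient of n³ is 0.

0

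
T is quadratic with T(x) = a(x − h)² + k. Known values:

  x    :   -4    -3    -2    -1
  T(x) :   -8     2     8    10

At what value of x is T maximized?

First differences 10, 6, 2; second difference -4 = 2a, so a = -2.
Expanding, the x-coefficient is −2ah = 4h; matching it to the data gives h = -1, and then k = 10.
So T(x) = -2(x + 1)² + 10.
Hence h = -1.

-1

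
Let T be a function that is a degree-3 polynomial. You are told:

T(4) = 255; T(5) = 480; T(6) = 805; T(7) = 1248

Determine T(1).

0

Write T(k) = ak³ + bk² + ck + d; the 4 given values yield a linear system in the 4 coefficients.
Solving, T(k) = 3k³ + 5k² - 3k - 5.
Then T(1) = 0.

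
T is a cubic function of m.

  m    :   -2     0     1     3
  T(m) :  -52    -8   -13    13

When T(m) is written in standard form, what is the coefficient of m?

Write T(m) = am³ + bm² + cm + d; the 4 given values yield a linear system in the 4 coefficients.
Solving, T(m) = 3m³ - 6m² - 2m - 8.
The coefficient of m is -2.

-2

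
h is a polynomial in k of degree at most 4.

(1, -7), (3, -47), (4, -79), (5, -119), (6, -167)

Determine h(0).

1

Write h(k) = ak^4 + bk³ + ck² + dk + e; the 5 given values yield a linear system in the 5 coefficients.
Solving, the top 2 coefficients vanish, and h(k) = -4k² - 4k + 1.
Then h(0) = 1.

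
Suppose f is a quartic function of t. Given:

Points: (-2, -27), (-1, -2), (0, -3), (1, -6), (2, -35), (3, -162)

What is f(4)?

-507

Write f(t) = at^4 + bt³ + ct² + dt + e; the 6 given values yield a linear system in the 5 coefficients.
Solving, f(t) = -2t^4 + t² - 2t - 3.
Then f(4) = -507.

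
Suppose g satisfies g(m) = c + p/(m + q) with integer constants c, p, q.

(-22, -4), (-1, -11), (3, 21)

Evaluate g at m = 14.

-1

(g(m) − c)(m + q) = p for each data point; the three points give a linear system in c and q, then p follows.
Solving: c = -3, q = -2, p = 24, so g(m) = -3 + 24/(m − 2).
Then g(14) = -3 + 24/12 = -1.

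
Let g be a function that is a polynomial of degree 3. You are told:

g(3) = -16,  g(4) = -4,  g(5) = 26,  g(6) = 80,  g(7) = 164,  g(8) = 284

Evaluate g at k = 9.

First differences: 12, 30, 54, 84, 120. Second differences: 18, 24, 30, 36. Third differences: 6, 6, 6.
Level-3 differences are constant, so g has degree 3.
Fitting a degree-3 polynomial gives g(k) = k³ - 3k² - 4k - 4.
Then g(9) = 446.

446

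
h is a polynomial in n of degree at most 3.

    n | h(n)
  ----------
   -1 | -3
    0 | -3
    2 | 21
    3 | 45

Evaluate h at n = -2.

Write h(n) = an³ + bn² + cn + d; the 4 given values yield a linear system in the 4 coefficients.
Solving, the leading coefficient vanishes, and h(n) = 4n² + 4n - 3.
Then h(-2) = 5.

5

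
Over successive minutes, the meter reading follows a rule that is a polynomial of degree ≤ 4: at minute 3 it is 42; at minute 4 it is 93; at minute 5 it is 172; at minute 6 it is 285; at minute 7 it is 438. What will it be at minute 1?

Write the value at k as s(k).
Write s(k) = ak^4 + bk³ + ck² + dk + e; the 5 given values yield a linear system in the 5 coefficients.
Solving, the leading coefficient vanishes, and s(k) = k³ + 2k² - 3.
Then s(1) = 0.

0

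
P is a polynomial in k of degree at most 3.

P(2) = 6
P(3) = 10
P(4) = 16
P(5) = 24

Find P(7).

46

Write P(k) = ak³ + bk² + ck + d; the 4 given values yield a linear system in the 4 coefficients.
Solving, the leading coefficient vanishes, and P(k) = k² - k + 4.
Then P(7) = 46.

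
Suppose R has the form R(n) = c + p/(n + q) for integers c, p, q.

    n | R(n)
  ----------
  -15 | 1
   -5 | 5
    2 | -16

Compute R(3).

-11

(R(n) − c)(n + q) = p for each data point; the three points give a linear system in c and q, then p follows.
Solving: c = -1, q = 0, p = -30, so R(n) = -1 − 30/(n + 0).
Then R(3) = -1 − 30/3 = -11.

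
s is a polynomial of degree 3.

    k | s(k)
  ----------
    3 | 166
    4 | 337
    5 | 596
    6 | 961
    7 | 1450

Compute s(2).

First differences: 171, 259, 365, 489. Second differences: 88, 106, 124. Third differences: 18, 18.
Level-3 differences are constant, so s has degree 3.
Fitting a degree-3 polynomial gives s(k) = 3k³ + 8k² + 4k + 1.
Then s(2) = 65.

65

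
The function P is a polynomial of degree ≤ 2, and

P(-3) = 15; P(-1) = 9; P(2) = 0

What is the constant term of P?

Write P(m) = am² + bm + c; the 3 given values yield a linear system in the 3 coefficients.
Solving, the leading coefficient vanishes, and P(m) = -3m + 6.
The constant term is P(0) = 6.

6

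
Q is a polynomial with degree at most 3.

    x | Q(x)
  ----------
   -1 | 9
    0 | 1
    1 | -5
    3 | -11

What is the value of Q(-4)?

45

Write Q(x) = ax³ + bx² + cx + d; the 4 given values yield a linear system in the 4 coefficients.
Solving, the leading coefficient vanishes, and Q(x) = x² - 7x + 1.
Then Q(-4) = 45.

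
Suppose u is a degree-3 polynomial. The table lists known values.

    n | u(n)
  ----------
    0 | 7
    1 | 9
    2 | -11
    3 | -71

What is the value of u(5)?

Write u(n) = an³ + bn² + cn + d; the 4 given values yield a linear system in the 4 coefficients.
Solving, u(n) = -3n³ - 2n² + 7n + 7.
Then u(5) = -383.

-383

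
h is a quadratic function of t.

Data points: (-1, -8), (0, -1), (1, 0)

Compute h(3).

Write h(t) = at² + bt + c; the 3 given values yield a linear system in the 3 coefficients.
Solving, h(t) = -3t² + 4t - 1.
Then h(3) = -16.

-16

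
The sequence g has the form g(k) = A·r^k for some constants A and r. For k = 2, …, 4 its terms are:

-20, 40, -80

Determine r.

-2

Consecutive ratio: 40/(-20) = -2, and -80/40 = -2, so r = -2.
Then A·(-2)^2 = -20 gives A = -5, and g(k) = -5·(-2)^k.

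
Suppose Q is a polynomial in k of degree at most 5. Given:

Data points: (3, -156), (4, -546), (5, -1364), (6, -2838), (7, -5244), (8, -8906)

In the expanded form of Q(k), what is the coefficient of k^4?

-2

Write Q(k) = ak^5 + bk^4 + ck³ + dk² + ek + p; the 6 given values yield a linear system in the 6 coefficients.
Solving, the leading coefficient vanishes, and Q(k) = -2k^4 - 2k³ + 4k² + 6k + 6.
The coefficient of k^4 is -2.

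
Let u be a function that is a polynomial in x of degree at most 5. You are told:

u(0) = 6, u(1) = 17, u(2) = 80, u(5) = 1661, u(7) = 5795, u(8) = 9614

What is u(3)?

Write u(x) = ax^5 + bx^4 + cx³ + dx² + ex + p; the 6 given values yield a linear system in the 6 coefficients.
Solving, the leading coefficient vanishes, and u(x) = 2x^4 + 2x³ + 6x² + x + 6.
Then u(3) = 279.

279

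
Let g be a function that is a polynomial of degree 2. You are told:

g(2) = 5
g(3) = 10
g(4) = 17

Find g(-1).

Write g(m) = am² + bm + c; the 3 given values yield a linear system in the 3 coefficients.
Solving, g(m) = m² + 1.
Then g(-1) = 2.

2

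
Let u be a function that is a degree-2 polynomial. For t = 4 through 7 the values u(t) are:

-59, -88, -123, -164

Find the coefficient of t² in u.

-3

First differences: -29, -35, -41. Second differences: -6, -6.
Level-2 differences are constant, so u has degree 2.
Fitting a degree-2 polynomial gives u(t) = -3t² - 2t - 3.
The coefficient of t² is -3.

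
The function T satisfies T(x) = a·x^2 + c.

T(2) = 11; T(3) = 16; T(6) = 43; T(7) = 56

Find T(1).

From T(2) = 11 and T(3) = 16: 4a + c = 11 and 9a + c = 16.
Subtracting: 5a = 5, so a = 1; then c = 11 − 1·4 = 7.
So T(x) = 1x² + 7, and T(1) = 8.

8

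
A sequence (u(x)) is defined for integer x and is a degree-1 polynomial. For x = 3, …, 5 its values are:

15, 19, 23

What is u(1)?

7

First differences: 4, 4.
Level-1 differences are constant, so u has degree 1.
Fitting a degree-1 polynomial gives u(x) = 4x + 3.
Then u(1) = 7.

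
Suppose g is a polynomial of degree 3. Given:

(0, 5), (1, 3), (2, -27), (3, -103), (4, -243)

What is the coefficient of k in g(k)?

6

Write g(k) = ak³ + bk² + ck + d; the 5 given values yield a linear system in the 4 coefficients.
Solving, g(k) = -3k³ - 5k² + 6k + 5.
The coefficient of k is 6.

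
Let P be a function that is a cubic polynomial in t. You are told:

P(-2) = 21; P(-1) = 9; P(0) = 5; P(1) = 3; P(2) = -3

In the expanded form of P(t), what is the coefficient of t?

Write P(t) = at³ + bt² + ct + d; the 5 given values yield a linear system in the 4 coefficients.
Solving, P(t) = -t³ + t² - 2t + 5.
The coefficient of t is -2.

-2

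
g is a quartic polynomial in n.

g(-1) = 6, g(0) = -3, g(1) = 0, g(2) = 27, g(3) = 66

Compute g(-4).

Write g(n) = an^4 + bn³ + cn² + dn + e; the 5 given values yield a linear system in the 5 coefficients.
Solving, g(n) = -n^4 + 4n³ + 7n² - 7n - 3.
Then g(-4) = -375.

-375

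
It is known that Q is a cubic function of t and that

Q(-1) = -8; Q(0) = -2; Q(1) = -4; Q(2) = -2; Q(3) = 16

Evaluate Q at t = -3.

-92

Write Q(t) = at³ + bt² + ct + d; the 5 given values yield a linear system in the 4 coefficients.
Solving, Q(t) = 2t³ - 4t² - 2.
Then Q(-3) = -92.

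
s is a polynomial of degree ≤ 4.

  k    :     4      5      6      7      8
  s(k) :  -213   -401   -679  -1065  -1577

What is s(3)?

-97

First differences: -188, -278, -386, -512. Second differences: -90, -108, -126. Third differences: -18, -18.
Level-3 differences are constant, so s has degree 3.
Fitting a degree-3 polynomial gives s(k) = -3k³ - 5k - 1.
Then s(3) = -97.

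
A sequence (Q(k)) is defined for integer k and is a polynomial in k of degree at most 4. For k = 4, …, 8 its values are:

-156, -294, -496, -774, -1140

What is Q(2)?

First differences: -138, -202, -278, -366. Second differences: -64, -76, -88. Third differences: -12, -12.
Level-3 differences are constant, so Q has degree 3.
Fitting a degree-3 polynomial gives Q(k) = -2k³ - 2k² + 2k - 4.
Then Q(2) = -24.

-24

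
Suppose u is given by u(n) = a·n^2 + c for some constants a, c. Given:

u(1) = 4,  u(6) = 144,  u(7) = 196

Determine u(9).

From u(1) = 4 and u(6) = 144: 1a + c = 4 and 36a + c = 144.
Subtracting: 35a = 140, so a = 4; then c = 4 − 4·1 = 0.
So u(n) = 4n² + 0, and u(9) = 324.

324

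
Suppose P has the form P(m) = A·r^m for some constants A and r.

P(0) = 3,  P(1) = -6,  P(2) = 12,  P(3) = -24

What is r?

-2

Consecutive ratio: -6/3 = -2, and 12/(-6) = -2, so r = -2.
Then A·(-2)^0 = 3 gives A = 3, and P(m) = 3·(-2)^m.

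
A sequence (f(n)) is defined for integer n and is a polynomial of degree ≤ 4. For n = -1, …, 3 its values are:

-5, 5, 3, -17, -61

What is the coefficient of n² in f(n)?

First differences: 10, -2, -20, -44. Second differences: -12, -18, -24. Third differences: -6, -6.
Level-3 differences are constant, so f has degree 3.
Fitting a degree-3 polynomial gives f(n) = -n³ - 6n² + 5n + 5.
The coefficient of n² is -6.

-6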